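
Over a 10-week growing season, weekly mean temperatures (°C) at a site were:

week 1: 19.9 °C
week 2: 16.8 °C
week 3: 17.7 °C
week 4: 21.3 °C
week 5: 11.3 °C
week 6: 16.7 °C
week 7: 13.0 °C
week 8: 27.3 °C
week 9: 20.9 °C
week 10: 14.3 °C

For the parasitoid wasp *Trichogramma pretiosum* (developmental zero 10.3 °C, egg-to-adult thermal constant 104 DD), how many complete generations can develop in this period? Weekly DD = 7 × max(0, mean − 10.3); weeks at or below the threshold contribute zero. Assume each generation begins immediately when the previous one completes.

5 generations

Weekly DD (7 × max(0, T̄ − 10.3)): 67.2, 45.5, 51.8, 77.0, 7.0, 44.8, 18.9, 119.0, 74.2, 28.0.
Season total = 533.4 DD.
Complete generations = ⌊533.4 / 104⌋ = 5.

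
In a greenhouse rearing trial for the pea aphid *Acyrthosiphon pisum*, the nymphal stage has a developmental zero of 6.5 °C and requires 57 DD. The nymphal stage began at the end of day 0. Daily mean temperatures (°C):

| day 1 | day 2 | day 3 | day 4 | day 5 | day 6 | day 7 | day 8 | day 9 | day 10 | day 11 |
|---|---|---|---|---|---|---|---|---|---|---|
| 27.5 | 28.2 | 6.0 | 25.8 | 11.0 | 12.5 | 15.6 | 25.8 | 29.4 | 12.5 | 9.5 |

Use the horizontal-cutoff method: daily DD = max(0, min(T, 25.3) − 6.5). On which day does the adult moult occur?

Daily DD above 6.5 °C (capped at 18.8): 18.8, 18.8, 0.0, 18.8, 4.5, 6.0, 9.1, 18.8, 18.8, 6.0, 3.0.
Cumulative: 18.8, 37.6, 37.6, 56.4, 60.9, 66.9, 76.0, 94.8, 113.6, 119.6, 122.6.
The total first reaches 57 DD on day 5.

day 5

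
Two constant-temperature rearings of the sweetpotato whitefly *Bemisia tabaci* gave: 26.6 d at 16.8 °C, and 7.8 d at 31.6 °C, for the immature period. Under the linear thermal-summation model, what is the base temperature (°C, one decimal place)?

Linear rate model ⇒ the product D·(T − T_b) is constant across temperatures.
26.6·(16.8 − T_b) = 7.8·(31.6 − T_b)
T_b = (26.6·16.8 − 7.8·31.6) / (26.6 − 7.8) = 200.40 / 18.8 = 10.660 °C ≈ 10.7 °C.

10.7 °C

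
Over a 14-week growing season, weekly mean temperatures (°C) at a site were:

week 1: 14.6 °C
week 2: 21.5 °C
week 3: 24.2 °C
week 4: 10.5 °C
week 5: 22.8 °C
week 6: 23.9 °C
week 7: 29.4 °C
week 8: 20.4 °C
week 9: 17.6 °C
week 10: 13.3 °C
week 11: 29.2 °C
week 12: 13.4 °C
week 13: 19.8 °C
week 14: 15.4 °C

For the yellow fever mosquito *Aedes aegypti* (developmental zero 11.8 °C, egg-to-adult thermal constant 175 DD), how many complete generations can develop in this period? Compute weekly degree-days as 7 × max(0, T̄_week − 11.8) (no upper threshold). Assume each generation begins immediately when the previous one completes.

Weekly DD (7 × max(0, T̄ − 11.8)): 19.6, 67.9, 86.8, 0.0, 77.0, 84.7, 123.2, 60.2, 40.6, 10.5, 121.8, 11.2, 56.0, 25.2.
Season total = 784.7 DD.
Complete generations = ⌊784.7 / 175⌋ = 4.

4 generations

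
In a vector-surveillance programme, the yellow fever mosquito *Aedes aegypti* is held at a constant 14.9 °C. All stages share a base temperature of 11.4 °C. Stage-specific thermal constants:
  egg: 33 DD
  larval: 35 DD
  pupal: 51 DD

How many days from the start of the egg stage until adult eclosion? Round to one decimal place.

34.0 days

Daily accumulation at 14.9 °C = 14.9 − 11.4 = 3.5 DD/day.
Total K = 33 + 35 + 51 = 119 DD.
Total duration = 119 / 3.5 = 34.000 ≈ 34.0 days.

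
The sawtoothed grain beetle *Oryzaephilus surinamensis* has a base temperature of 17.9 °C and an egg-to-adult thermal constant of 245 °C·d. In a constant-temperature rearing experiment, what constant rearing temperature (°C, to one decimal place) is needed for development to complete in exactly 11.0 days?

40.2 °C

Required daily accumulation = 245 / 11.0 = 22.273 DD/day.
T = T_base + 22.273 = 17.9 + 22.273 = 40.173 ≈ 40.2 °C.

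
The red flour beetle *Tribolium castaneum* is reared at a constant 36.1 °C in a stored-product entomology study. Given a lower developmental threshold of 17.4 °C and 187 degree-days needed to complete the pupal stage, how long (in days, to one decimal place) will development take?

Daily accumulation = 36.1 − 17.4 = 18.7 DD/day.
Duration = 187 / 18.7 = 10.000 ≈ 10.0 days.

10.0 days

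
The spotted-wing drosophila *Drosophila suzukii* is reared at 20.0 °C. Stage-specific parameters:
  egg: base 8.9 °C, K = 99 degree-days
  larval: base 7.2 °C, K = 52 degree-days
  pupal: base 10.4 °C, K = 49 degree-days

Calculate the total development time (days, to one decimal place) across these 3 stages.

egg: 99 / (20.0 − 8.9) = 99 / 11.1 = 8.919 d.
larval: 52 / (20.0 − 7.2) = 52 / 12.8 = 4.062 d.
pupal: 49 / (20.0 − 10.4) = 49 / 9.6 = 5.104 d.
Sum = 18.086 ≈ 18.1 days.

18.1 days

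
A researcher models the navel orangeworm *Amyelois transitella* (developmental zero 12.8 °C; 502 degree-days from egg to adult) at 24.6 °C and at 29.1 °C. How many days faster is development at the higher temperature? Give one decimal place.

11.7 days

At 24.6 °C: 502 / (24.6 − 12.8) = 502 / 11.8 = 42.542 d.
At 29.1 °C: 502 / (29.1 − 12.8) = 502 / 16.3 = 30.798 d.
Difference = |42.542 − 30.798| = 11.745 ≈ 11.7 days.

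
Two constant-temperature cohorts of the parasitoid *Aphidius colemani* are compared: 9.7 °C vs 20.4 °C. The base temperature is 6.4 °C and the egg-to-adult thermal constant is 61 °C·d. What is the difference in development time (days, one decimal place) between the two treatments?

At 9.7 °C: 61 / (9.7 − 6.4) = 61 / 3.3 = 18.485 d.
At 20.4 °C: 61 / (20.4 − 6.4) = 61 / 14.0 = 4.357 d.
Difference = |18.485 − 4.357| = 14.128 ≈ 14.1 days.

14.1 days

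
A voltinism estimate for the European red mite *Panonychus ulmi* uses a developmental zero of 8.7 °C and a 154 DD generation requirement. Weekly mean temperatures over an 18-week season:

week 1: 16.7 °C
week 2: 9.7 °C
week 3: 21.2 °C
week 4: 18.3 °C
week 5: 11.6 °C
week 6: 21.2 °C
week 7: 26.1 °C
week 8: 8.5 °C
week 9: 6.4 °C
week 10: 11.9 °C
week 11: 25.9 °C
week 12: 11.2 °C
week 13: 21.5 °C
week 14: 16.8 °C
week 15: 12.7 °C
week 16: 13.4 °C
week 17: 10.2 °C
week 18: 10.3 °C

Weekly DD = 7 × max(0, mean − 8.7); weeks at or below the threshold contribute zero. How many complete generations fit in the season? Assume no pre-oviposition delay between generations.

5 generations

Weekly DD (7 × max(0, T̄ − 8.7)): 56.0, 7.0, 87.5, 67.2, 20.3, 87.5, 121.8, 0.0, 0.0, 22.4, 120.4, 17.5, 89.6, 56.7, 28.0, 32.9, 10.5, 11.2.
Season total = 836.5 DD.
Complete generations = ⌊836.5 / 154⌋ = 5.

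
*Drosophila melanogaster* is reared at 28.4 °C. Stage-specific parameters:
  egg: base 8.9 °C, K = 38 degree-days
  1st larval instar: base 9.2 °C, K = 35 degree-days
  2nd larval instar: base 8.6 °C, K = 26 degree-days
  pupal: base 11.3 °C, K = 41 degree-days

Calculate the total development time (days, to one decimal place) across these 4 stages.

egg: 38 / (28.4 − 8.9) = 38 / 19.5 = 1.949 d.
1st larval instar: 35 / (28.4 − 9.2) = 35 / 19.2 = 1.823 d.
2nd larval instar: 26 / (28.4 − 8.6) = 26 / 19.8 = 1.313 d.
pupal: 41 / (28.4 − 11.3) = 41 / 17.1 = 2.398 d.
Sum = 7.482 ≈ 7.5 days.

7.5 days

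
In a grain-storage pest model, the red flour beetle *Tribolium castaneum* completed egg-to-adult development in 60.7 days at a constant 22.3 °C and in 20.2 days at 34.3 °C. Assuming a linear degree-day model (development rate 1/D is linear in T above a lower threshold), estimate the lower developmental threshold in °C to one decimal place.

Linear rate model ⇒ the product D·(T − T_b) is constant across temperatures.
60.7·(22.3 − T_b) = 20.2·(34.3 − T_b)
T_b = (60.7·22.3 − 20.2·34.3) / (60.7 − 20.2) = 660.75 / 40.5 = 16.315 °C ≈ 16.3 °C.

16.3 °C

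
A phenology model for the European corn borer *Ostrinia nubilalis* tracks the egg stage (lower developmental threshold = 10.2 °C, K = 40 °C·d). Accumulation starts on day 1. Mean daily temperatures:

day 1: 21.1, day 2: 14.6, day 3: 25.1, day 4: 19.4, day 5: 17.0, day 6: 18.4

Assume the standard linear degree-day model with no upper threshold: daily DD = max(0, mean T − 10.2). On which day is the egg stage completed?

day 5

Daily DD above 10.2 °C: 10.9, 4.4, 14.9, 9.2, 6.8, 8.2.
Cumulative: 10.9, 15.3, 30.2, 39.4, 46.2, 54.4.
The total first reaches 40 DD on day 5.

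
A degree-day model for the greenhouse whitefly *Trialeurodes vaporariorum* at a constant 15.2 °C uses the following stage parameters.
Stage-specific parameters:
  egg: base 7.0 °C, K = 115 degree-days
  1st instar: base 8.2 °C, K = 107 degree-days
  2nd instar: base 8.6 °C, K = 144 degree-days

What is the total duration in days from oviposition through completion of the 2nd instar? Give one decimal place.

egg: 115 / (15.2 − 7.0) = 115 / 8.2 = 14.024 d.
1st instar: 107 / (15.2 − 8.2) = 107 / 7.0 = 15.286 d.
2nd instar: 144 / (15.2 − 8.6) = 144 / 6.6 = 21.818 d.
Sum = 51.128 ≈ 51.1 days.

51.1 days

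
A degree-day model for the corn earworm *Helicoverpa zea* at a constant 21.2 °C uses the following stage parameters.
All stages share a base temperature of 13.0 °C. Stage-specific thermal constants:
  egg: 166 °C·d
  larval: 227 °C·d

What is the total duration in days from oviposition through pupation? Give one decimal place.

Daily accumulation at 21.2 °C = 21.2 − 13.0 = 8.2 DD/day.
Total K = 166 + 227 = 393 DD.
Total duration = 393 / 8.2 = 47.927 ≈ 47.9 days.

47.9 days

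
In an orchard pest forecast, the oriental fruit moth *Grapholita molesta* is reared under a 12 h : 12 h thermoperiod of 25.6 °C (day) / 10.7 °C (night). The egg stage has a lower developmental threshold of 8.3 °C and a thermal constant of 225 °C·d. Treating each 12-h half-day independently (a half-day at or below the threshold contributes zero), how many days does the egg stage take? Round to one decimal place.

Day half: max(0, 25.6 − 8.3) × 0.5 = 17.3 × 0.5 = 8.65 DD.
Night half: max(0, 10.7 − 8.3) × 0.5 = 2.4 × 0.5 = 1.20 DD.
Per 24 h: 9.85 DD/day.
Duration = 225 / 9.85 = 22.843 ≈ 22.8 days.

22.8 days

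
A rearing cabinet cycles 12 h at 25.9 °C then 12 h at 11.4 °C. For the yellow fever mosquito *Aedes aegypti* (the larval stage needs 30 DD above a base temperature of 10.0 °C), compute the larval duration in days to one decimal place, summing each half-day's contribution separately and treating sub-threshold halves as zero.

Day half: max(0, 25.9 − 10.0) × 0.5 = 15.9 × 0.5 = 7.95 DD.
Night half: max(0, 11.4 − 10.0) × 0.5 = 1.4 × 0.5 = 0.70 DD.
Per 24 h: 8.65 DD/day.
Duration = 30 / 8.65 = 3.468 ≈ 3.5 days.

3.5 days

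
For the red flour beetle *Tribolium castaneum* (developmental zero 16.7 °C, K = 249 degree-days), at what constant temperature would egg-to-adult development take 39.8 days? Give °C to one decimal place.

23.0 °C

Required daily accumulation = 249 / 39.8 = 6.256 DD/day.
T = T_base + 6.256 = 16.7 + 6.256 = 22.956 ≈ 23.0 °C.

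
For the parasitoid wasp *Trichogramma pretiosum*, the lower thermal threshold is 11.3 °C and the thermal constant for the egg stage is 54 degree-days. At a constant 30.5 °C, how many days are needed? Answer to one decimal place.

2.8 days

Daily accumulation = 30.5 − 11.3 = 19.2 DD/day.
Duration = 54 / 19.2 = 2.812 ≈ 2.8 days.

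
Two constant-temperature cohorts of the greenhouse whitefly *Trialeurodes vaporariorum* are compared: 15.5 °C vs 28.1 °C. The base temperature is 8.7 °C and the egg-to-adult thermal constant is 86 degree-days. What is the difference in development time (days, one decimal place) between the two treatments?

8.2 days

At 15.5 °C: 86 / (15.5 − 8.7) = 86 / 6.8 = 12.647 d.
At 28.1 °C: 86 / (28.1 − 8.7) = 86 / 19.4 = 4.433 d.
Difference = |12.647 − 4.433| = 8.214 ≈ 8.2 days.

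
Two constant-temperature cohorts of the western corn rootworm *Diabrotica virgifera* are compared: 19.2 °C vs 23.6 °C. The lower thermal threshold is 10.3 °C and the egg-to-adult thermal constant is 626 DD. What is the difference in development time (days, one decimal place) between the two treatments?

23.3 days

At 19.2 °C: 626 / (19.2 − 10.3) = 626 / 8.9 = 70.337 d.
At 23.6 °C: 626 / (23.6 − 10.3) = 626 / 13.3 = 47.068 d.
Difference = |70.337 − 47.068| = 23.269 ≈ 23.3 days.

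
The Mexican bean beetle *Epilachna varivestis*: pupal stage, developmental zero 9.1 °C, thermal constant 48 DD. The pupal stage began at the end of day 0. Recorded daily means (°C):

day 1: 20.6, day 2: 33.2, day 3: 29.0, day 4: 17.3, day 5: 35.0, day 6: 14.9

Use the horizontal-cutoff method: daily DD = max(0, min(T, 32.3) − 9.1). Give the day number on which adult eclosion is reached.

day 3

Daily DD above 9.1 °C (capped at 23.2): 11.5, 23.2, 19.9, 8.2, 23.2, 5.8.
Cumulative: 11.5, 34.7, 54.6, 62.8, 86.0, 91.8.
The total first reaches 48 DD on day 3.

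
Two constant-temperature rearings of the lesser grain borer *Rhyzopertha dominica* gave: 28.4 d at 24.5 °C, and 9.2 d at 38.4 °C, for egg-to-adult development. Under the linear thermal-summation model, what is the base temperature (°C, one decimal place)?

17.8 °C

Under the model K = D·(T − T_b), so D₁·(T₁ − T_b) = D₂·(T₂ − T_b).
28.4·(24.5 − T_b) = 9.2·(38.4 − T_b)
T_b = (28.4·24.5 − 9.2·38.4) / (28.4 − 9.2) = 342.52 / 19.2 = 17.840 °C ≈ 17.8 °C.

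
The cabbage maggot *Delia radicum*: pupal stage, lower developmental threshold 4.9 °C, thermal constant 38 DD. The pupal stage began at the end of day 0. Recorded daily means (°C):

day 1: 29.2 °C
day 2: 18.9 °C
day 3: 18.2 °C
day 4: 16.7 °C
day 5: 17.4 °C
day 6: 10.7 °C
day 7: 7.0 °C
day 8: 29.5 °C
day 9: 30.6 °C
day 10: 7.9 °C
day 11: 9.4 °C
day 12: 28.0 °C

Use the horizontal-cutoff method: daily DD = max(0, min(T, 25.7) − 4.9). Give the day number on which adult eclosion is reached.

Daily DD above 4.9 °C (capped at 20.8): 20.8, 14.0, 13.3, 11.8, 12.5, 5.8, 2.1, 20.8, 20.8, 3.0, 4.5, 20.8.
Cumulative: 20.8, 34.8, 48.1, 59.9, 72.4, 78.2, 80.3, 101.1, 121.9, 124.9, 129.4, 150.2.
The total first reaches 38 DD on day 3.

day 3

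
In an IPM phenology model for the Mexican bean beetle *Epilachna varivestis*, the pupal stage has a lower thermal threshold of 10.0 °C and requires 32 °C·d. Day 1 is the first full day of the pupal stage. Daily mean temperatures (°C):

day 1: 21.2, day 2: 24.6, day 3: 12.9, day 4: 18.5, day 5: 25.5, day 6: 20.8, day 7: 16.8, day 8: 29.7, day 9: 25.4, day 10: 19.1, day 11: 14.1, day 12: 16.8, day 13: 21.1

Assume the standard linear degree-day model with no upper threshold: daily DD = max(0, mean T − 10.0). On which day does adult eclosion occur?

day 4

Daily DD above 10.0 °C: 11.2, 14.6, 2.9, 8.5, 15.5, 10.8, 6.8, 19.7, 15.4, 9.1, 4.1, 6.8, 11.1.
Cumulative: 11.2, 25.8, 28.7, 37.2, 52.7, 63.5, 70.3, 90.0, 105.4, 114.5, 118.6, 125.4, 136.5.
The total first reaches 32 DD on day 4.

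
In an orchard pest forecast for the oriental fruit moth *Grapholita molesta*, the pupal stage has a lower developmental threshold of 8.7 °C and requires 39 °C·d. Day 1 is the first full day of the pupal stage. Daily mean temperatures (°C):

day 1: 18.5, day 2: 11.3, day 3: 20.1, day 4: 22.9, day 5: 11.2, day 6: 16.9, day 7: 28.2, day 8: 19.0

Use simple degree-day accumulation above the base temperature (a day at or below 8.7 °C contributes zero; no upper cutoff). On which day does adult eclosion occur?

day 5

Daily DD above 8.7 °C: 9.8, 2.6, 11.4, 14.2, 2.5, 8.2, 19.5, 10.3.
Cumulative: 9.8, 12.4, 23.8, 38.0, 40.5, 48.7, 68.2, 78.5.
The total first reaches 39 DD on day 5.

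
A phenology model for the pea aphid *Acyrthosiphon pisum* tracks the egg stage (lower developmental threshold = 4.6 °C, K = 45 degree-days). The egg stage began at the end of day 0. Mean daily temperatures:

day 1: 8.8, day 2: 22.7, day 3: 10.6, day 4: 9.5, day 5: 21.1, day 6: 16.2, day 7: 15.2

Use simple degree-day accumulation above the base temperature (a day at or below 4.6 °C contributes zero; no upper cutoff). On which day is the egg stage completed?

day 5

Daily DD above 4.6 °C: 4.2, 18.1, 6.0, 4.9, 16.5, 11.6, 10.6.
Cumulative: 4.2, 22.3, 28.3, 33.2, 49.7, 61.3, 71.9.
The total first reaches 45 DD on day 5.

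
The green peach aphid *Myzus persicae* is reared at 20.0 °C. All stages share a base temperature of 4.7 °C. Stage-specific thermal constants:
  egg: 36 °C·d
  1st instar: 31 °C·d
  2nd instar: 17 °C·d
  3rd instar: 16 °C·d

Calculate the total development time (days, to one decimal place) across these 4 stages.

6.5 days

Daily accumulation at 20.0 °C = 20.0 − 4.7 = 15.3 DD/day.
Total K = 36 + 31 + 17 + 16 = 100 DD.
Total duration = 100 / 15.3 = 6.536 ≈ 6.5 days.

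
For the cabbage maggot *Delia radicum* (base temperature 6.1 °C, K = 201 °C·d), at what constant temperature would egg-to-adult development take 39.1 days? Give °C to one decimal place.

Required daily accumulation = 201 / 39.1 = 5.141 DD/day.
T = T_base + 5.141 = 6.1 + 5.141 = 11.241 ≈ 11.2 °C.

11.2 °C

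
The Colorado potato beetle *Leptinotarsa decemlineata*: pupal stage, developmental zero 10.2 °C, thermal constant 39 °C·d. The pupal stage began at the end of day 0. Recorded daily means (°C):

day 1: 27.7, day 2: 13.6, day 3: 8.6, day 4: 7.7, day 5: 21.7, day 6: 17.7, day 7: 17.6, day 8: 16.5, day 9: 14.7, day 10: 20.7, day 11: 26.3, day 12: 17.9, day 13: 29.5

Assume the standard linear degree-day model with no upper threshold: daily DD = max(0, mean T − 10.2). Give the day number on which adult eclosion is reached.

day 6

Daily DD above 10.2 °C: 17.5, 3.4, 0.0, 0.0, 11.5, 7.5, 7.4, 6.3, 4.5, 10.5, 16.1, 7.7, 19.3.
Cumulative: 17.5, 20.9, 20.9, 20.9, 32.4, 39.9, 47.3, 53.6, 58.1, 68.6, 84.7, 92.4, 111.7.
The total first reaches 39 DD on day 6.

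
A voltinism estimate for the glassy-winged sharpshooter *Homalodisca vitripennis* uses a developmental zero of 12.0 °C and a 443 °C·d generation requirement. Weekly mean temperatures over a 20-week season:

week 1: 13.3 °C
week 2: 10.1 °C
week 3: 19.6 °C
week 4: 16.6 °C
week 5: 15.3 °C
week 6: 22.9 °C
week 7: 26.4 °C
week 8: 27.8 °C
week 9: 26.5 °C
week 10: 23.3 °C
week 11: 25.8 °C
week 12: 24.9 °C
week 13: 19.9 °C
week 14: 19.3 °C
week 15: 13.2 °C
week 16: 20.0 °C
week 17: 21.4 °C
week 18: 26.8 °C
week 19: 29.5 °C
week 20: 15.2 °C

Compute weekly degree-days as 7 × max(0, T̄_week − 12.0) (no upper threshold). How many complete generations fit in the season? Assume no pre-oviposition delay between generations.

2 generations

Weekly DD (7 × max(0, T̄ − 12.0)): 9.1, 0.0, 53.2, 32.2, 23.1, 76.3, 100.8, 110.6, 101.5, 79.1, 96.6, 90.3, 55.3, 51.1, 8.4, 56.0, 65.8, 103.6, 122.5, 22.4.
Season total = 1257.9 DD.
Complete generations = ⌊1257.9 / 443⌋ = 2.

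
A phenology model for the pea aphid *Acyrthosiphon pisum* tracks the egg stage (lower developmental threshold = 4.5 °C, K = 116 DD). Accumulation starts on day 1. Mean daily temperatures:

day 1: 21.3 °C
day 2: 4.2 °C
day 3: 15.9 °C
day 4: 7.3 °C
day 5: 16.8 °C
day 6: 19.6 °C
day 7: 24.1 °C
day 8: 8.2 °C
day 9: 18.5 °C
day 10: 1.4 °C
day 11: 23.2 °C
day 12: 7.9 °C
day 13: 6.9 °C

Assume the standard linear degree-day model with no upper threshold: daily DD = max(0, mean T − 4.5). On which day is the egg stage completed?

day 12

Daily DD above 4.5 °C: 16.8, 0.0, 11.4, 2.8, 12.3, 15.1, 19.6, 3.7, 14.0, 0.0, 18.7, 3.4, 2.4.
Cumulative: 16.8, 16.8, 28.2, 31.0, 43.3, 58.4, 78.0, 81.7, 95.7, 95.7, 114.4, 117.8, 120.2.
The total first reaches 116 DD on day 12.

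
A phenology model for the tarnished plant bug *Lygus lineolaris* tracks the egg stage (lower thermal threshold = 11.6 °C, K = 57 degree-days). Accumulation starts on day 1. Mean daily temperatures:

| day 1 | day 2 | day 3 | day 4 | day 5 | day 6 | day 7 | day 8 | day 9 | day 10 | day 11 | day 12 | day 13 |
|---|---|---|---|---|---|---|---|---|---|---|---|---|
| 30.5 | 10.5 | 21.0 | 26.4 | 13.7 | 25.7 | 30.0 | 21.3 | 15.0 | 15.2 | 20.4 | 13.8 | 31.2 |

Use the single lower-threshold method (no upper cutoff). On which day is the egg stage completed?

Daily DD above 11.6 °C: 18.9, 0.0, 9.4, 14.8, 2.1, 14.1, 18.4, 9.7, 3.4, 3.6, 8.8, 2.2, 19.6.
Cumulative: 18.9, 18.9, 28.3, 43.1, 45.2, 59.3, 77.7, 87.4, 90.8, 94.4, 103.2, 105.4, 125.0.
The total first reaches 57 DD on day 6.

day 6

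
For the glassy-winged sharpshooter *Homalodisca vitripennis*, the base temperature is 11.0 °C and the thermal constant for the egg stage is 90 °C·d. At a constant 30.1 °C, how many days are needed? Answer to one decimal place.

4.7 days

Daily accumulation = 30.1 − 11.0 = 19.1 DD/day.
Duration = 90 / 19.1 = 4.712 ≈ 4.7 days.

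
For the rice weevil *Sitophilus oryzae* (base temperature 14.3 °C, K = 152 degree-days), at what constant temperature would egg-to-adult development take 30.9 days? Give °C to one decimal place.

Required daily accumulation = 152 / 30.9 = 4.919 DD/day.
T = T_base + 4.919 = 14.3 + 4.919 = 19.219 ≈ 19.2 °C.

19.2 °C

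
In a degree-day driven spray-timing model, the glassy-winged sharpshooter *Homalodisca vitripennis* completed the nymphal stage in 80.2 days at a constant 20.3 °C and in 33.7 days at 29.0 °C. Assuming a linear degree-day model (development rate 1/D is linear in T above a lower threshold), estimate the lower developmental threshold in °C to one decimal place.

Equal thermal constants: D₁(T₁ − T_b) = D₂(T₂ − T_b).
80.2·(20.3 − T_b) = 33.7·(29.0 − T_b)
T_b = (80.2·20.3 − 33.7·29.0) / (80.2 − 33.7) = 650.76 / 46.5 = 13.995 °C ≈ 14.0 °C.

14.0 °C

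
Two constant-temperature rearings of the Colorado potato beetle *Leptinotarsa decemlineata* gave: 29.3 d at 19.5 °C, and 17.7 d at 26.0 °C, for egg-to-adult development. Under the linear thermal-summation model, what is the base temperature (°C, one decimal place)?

9.6 °C

Equal thermal constants: D₁(T₁ − T_b) = D₂(T₂ − T_b).
29.3·(19.5 − T_b) = 17.7·(26.0 − T_b)
T_b = (29.3·19.5 − 17.7·26.0) / (29.3 − 17.7) = 111.15 / 11.6 = 9.582 °C ≈ 9.6 °C.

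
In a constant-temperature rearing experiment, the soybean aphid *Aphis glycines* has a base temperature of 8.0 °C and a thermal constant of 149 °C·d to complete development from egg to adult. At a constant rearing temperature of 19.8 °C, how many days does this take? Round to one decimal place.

12.6 days

Daily accumulation = 19.8 − 8.0 = 11.8 DD/day.
Duration = 149 / 11.8 = 12.627 ≈ 12.6 days.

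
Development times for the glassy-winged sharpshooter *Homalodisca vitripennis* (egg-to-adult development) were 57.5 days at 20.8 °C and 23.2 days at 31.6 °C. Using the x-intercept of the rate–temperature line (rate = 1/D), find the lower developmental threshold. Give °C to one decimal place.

Under the model K = D·(T − T_b), so D₁·(T₁ − T_b) = D₂·(T₂ − T_b).
57.5·(20.8 − T_b) = 23.2·(31.6 − T_b)
T_b = (57.5·20.8 − 23.2·31.6) / (57.5 − 23.2) = 462.88 / 34.3 = 13.495 °C ≈ 13.5 °C.

13.5 °C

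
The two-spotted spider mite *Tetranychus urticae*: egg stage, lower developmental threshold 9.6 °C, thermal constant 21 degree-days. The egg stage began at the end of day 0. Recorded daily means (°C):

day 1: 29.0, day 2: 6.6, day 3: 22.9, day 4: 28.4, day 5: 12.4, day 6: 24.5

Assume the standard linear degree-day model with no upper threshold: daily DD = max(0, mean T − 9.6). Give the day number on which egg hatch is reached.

Daily DD above 9.6 °C: 19.4, 0.0, 13.3, 18.8, 2.8, 14.9.
Cumulative: 19.4, 19.4, 32.7, 51.5, 54.3, 69.2.
The total first reaches 21 DD on day 3.

day 3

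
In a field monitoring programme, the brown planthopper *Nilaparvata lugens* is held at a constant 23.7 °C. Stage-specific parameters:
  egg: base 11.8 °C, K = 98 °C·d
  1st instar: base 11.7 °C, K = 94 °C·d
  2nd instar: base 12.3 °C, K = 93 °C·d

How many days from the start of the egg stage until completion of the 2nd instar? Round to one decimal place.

egg: 98 / (23.7 − 11.8) = 98 / 11.9 = 8.235 d.
1st instar: 94 / (23.7 − 11.7) = 94 / 12.0 = 7.833 d.
2nd instar: 93 / (23.7 − 12.3) = 93 / 11.4 = 8.158 d.
Sum = 24.227 ≈ 24.2 days.

24.2 days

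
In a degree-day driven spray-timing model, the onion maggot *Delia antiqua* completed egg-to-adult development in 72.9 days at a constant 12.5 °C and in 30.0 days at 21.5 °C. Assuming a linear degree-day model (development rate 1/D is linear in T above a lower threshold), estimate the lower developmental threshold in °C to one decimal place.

6.2 °C

Equal thermal constants: D₁(T₁ − T_b) = D₂(T₂ − T_b).
72.9·(12.5 − T_b) = 30.0·(21.5 − T_b)
T_b = (72.9·12.5 − 30.0·21.5) / (72.9 − 30.0) = 266.25 / 42.9 = 6.206 °C ≈ 6.2 °C.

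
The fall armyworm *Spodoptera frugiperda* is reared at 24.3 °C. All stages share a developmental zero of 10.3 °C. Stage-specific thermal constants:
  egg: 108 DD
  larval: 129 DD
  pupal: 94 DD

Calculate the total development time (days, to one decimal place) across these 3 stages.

Daily accumulation at 24.3 °C = 24.3 − 10.3 = 14.0 DD/day.
Total K = 108 + 129 + 94 = 331 DD.
Total duration = 331 / 14.0 = 23.643 ≈ 23.6 days.

23.6 days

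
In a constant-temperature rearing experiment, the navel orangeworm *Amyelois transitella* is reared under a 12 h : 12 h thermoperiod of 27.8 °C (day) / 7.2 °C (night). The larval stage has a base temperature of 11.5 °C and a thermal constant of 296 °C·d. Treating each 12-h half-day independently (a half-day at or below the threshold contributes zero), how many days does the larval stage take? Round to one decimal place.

Day half: max(0, 27.8 − 11.5) × 0.5 = 16.3 × 0.5 = 8.15 DD.
Night half: max(0, 7.2 − 11.5) × 0.5 = 0.0 × 0.5 = 0.00 DD.
Per 24 h: 8.15 DD/day.
Duration = 296 / 8.15 = 36.319 ≈ 36.3 days.

36.3 days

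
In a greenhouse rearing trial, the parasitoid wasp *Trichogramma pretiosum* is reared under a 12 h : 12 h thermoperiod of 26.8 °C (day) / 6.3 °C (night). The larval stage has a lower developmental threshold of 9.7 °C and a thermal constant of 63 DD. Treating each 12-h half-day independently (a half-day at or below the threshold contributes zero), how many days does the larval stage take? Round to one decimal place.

7.4 days

Day half: max(0, 26.8 − 9.7) × 0.5 = 17.1 × 0.5 = 8.55 DD.
Night half: max(0, 6.3 − 9.7) × 0.5 = 0.0 × 0.5 = 0.00 DD.
Per 24 h: 8.55 DD/day.
Duration = 63 / 8.55 = 7.368 ≈ 7.4 days.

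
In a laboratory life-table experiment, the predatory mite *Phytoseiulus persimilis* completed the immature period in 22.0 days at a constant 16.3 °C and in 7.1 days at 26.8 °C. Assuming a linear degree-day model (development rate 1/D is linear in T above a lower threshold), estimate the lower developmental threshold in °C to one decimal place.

Under the model K = D·(T − T_b), so D₁·(T₁ − T_b) = D₂·(T₂ − T_b).
22.0·(16.3 − T_b) = 7.1·(26.8 − T_b)
T_b = (22.0·16.3 − 7.1·26.8) / (22.0 − 7.1) = 168.32 / 14.9 = 11.297 °C ≈ 11.3 °C.

11.3 °C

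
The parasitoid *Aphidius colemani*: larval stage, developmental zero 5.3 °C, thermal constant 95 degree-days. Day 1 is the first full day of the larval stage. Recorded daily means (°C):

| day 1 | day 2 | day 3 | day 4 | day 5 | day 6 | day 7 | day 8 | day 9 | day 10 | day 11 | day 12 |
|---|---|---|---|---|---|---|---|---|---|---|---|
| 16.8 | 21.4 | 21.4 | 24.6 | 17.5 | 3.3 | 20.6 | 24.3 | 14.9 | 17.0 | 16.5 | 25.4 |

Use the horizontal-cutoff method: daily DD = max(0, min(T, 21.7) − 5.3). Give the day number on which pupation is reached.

day 8

Daily DD above 5.3 °C (capped at 16.4): 11.5, 16.1, 16.1, 16.4, 12.2, 0.0, 15.3, 16.4, 9.6, 11.7, 11.2, 16.4.
Cumulative: 11.5, 27.6, 43.7, 60.1, 72.3, 72.3, 87.6, 104.0, 113.6, 125.3, 136.5, 152.9.
The total first reaches 95 DD on day 8.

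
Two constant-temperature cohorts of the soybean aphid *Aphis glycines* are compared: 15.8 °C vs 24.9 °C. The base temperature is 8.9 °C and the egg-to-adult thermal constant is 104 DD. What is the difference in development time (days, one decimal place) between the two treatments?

At 15.8 °C: 104 / (15.8 − 8.9) = 104 / 6.9 = 15.072 d.
At 24.9 °C: 104 / (24.9 − 8.9) = 104 / 16.0 = 6.500 d.
Difference = |15.072 − 6.500| = 8.572 ≈ 8.6 days.

8.6 days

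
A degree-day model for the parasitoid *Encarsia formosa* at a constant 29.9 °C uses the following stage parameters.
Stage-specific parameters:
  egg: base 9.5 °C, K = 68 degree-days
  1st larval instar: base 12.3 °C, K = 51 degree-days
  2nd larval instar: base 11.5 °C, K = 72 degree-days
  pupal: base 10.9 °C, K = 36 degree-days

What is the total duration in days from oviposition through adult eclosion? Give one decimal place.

egg: 68 / (29.9 − 9.5) = 68 / 20.4 = 3.333 d.
1st larval instar: 51 / (29.9 − 12.3) = 51 / 17.6 = 2.898 d.
2nd larval instar: 72 / (29.9 − 11.5) = 72 / 18.4 = 3.913 d.
pupal: 36 / (29.9 − 10.9) = 36 / 19.0 = 1.895 d.
Sum = 12.039 ≈ 12.0 days.

12.0 days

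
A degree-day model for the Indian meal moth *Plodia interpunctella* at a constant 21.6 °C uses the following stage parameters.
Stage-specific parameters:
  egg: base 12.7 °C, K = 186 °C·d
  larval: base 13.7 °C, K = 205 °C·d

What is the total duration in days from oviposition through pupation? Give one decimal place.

egg: 186 / (21.6 − 12.7) = 186 / 8.9 = 20.899 d.
larval: 205 / (21.6 − 13.7) = 205 / 7.9 = 25.949 d.
Sum = 46.848 ≈ 46.8 days.

46.8 days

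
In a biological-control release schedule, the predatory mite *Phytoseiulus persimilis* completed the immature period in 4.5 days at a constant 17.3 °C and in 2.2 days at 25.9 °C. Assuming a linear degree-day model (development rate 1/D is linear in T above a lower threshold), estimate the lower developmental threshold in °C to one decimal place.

Linear rate model ⇒ the product D·(T − T_b) is constant across temperatures.
4.5·(17.3 − T_b) = 2.2·(25.9 − T_b)
T_b = (4.5·17.3 − 2.2·25.9) / (4.5 − 2.2) = 20.87 / 2.3 = 9.074 °C ≈ 9.1 °C.

9.1 °C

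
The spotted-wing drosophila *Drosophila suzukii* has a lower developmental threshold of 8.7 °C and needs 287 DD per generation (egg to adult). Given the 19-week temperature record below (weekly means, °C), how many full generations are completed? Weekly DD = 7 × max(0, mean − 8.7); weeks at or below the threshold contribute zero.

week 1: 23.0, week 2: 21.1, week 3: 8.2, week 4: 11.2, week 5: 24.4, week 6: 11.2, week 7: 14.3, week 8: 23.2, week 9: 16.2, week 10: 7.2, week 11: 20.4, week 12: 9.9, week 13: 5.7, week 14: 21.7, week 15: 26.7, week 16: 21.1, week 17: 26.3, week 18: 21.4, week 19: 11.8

Weekly DD (7 × max(0, T̄ − 8.7)): 100.1, 86.8, 0.0, 17.5, 109.9, 17.5, 39.2, 101.5, 52.5, 0.0, 81.9, 8.4, 0.0, 91.0, 126.0, 86.8, 123.2, 88.9, 21.7.
Season total = 1152.9 DD.
Complete generations = ⌊1152.9 / 287⌋ = 4.

4 generations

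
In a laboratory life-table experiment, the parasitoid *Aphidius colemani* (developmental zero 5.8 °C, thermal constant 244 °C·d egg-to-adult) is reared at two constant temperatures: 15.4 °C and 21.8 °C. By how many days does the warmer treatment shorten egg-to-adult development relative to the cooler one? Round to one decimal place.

At 15.4 °C: 244 / (15.4 − 5.8) = 244 / 9.6 = 25.417 d.
At 21.8 °C: 244 / (21.8 − 5.8) = 244 / 16.0 = 15.250 d.
Difference = |25.417 − 15.250| = 10.167 ≈ 10.2 days.

10.2 days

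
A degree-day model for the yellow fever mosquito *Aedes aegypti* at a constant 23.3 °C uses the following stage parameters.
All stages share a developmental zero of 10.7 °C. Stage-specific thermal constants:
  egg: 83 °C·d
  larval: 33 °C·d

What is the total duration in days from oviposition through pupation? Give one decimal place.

Daily accumulation at 23.3 °C = 23.3 − 10.7 = 12.6 DD/day.
Total K = 83 + 33 = 116 DD.
Total duration = 116 / 12.6 = 9.206 ≈ 9.2 days.

9.2 days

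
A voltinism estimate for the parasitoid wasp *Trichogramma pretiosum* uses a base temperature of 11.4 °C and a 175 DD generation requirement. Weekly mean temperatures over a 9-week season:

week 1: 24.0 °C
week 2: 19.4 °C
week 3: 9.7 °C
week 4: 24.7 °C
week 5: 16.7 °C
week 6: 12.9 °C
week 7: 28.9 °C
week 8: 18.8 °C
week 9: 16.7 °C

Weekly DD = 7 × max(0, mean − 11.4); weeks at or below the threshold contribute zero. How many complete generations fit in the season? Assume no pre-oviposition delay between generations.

Weekly DD (7 × max(0, T̄ − 11.4)): 88.2, 56.0, 0.0, 93.1, 37.1, 10.5, 122.5, 51.8, 37.1.
Season total = 496.3 DD.
Complete generations = ⌊496.3 / 175⌋ = 2.

2 generations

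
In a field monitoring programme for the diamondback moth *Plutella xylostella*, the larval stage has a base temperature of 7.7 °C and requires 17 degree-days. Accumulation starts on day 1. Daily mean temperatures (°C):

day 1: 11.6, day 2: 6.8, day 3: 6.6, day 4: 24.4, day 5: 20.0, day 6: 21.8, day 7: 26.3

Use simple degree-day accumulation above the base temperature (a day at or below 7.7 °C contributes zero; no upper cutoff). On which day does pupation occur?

Daily DD above 7.7 °C: 3.9, 0.0, 0.0, 16.7, 12.3, 14.1, 18.6.
Cumulative: 3.9, 3.9, 3.9, 20.6, 32.9, 47.0, 65.6.
The total first reaches 17 DD on day 4.

day 4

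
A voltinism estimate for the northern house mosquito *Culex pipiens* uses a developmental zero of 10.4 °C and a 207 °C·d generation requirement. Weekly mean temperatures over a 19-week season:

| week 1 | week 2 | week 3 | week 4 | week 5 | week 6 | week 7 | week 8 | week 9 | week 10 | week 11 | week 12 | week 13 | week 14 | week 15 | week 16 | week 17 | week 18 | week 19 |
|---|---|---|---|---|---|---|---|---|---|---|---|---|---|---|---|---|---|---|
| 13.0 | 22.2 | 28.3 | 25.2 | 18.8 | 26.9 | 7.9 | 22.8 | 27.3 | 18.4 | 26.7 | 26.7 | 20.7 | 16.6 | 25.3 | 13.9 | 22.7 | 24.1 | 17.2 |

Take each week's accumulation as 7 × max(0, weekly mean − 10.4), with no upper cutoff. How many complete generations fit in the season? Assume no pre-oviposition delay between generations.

7 generations

Weekly DD (7 × max(0, T̄ − 10.4)): 18.2, 82.6, 125.3, 103.6, 58.8, 115.5, 0.0, 86.8, 118.3, 56.0, 114.1, 114.1, 72.1, 43.4, 104.3, 24.5, 86.1, 95.9, 47.6.
Season total = 1467.2 DD.
Complete generations = ⌊1467.2 / 207⌋ = 7.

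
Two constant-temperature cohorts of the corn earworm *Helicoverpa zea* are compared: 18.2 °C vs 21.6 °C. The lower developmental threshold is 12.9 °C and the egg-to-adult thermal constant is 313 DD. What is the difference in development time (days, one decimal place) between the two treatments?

At 18.2 °C: 313 / (18.2 − 12.9) = 313 / 5.3 = 59.057 d.
At 21.6 °C: 313 / (21.6 − 12.9) = 313 / 8.7 = 35.977 d.
Difference = |59.057 − 35.977| = 23.080 ≈ 23.1 days.

23.1 days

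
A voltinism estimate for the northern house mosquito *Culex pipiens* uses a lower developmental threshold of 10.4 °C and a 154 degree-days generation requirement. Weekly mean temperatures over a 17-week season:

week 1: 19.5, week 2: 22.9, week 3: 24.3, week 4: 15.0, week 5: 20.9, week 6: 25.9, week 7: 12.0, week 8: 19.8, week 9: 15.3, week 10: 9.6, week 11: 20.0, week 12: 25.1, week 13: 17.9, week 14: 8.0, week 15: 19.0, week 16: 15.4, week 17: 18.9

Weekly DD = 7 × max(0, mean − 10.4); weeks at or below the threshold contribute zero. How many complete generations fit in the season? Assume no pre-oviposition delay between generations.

Weekly DD (7 × max(0, T̄ − 10.4)): 63.7, 87.5, 97.3, 32.2, 73.5, 108.5, 11.2, 65.8, 34.3, 0.0, 67.2, 102.9, 52.5, 0.0, 60.2, 35.0, 59.5.
Season total = 951.3 DD.
Complete generations = ⌊951.3 / 154⌋ = 6.

6 generations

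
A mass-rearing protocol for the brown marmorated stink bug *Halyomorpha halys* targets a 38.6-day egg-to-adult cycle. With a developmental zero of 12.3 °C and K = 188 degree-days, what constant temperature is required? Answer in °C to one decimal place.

Required daily accumulation = 188 / 38.6 = 4.870 DD/day.
T = T_base + 4.870 = 12.3 + 4.870 = 17.170 ≈ 17.2 °C.

17.2 °C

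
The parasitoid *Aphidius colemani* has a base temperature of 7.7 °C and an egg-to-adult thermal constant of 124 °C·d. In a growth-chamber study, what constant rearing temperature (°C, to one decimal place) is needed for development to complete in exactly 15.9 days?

15.5 °C

Required daily accumulation = 124 / 15.9 = 7.799 DD/day.
T = T_base + 7.799 = 7.7 + 7.799 = 15.499 ≈ 15.5 °C.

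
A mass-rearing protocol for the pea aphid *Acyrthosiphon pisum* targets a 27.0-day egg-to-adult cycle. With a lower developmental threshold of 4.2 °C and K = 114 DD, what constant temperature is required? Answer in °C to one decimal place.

8.4 °C

Required daily accumulation = 114 / 27.0 = 4.222 DD/day.
T = T_base + 4.222 = 4.2 + 4.222 = 8.422 ≈ 8.4 °C.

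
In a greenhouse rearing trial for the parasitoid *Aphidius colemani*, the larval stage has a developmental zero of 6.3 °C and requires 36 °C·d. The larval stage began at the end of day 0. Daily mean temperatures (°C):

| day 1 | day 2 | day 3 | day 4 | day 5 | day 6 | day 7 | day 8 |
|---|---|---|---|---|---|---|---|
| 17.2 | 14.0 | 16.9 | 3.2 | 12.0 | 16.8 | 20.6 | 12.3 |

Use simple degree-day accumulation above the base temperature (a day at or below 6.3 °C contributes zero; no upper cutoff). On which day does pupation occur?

day 6

Daily DD above 6.3 °C: 10.9, 7.7, 10.6, 0.0, 5.7, 10.5, 14.3, 6.0.
Cumulative: 10.9, 18.6, 29.2, 29.2, 34.9, 45.4, 59.7, 65.7.
The total first reaches 36 DD on day 6.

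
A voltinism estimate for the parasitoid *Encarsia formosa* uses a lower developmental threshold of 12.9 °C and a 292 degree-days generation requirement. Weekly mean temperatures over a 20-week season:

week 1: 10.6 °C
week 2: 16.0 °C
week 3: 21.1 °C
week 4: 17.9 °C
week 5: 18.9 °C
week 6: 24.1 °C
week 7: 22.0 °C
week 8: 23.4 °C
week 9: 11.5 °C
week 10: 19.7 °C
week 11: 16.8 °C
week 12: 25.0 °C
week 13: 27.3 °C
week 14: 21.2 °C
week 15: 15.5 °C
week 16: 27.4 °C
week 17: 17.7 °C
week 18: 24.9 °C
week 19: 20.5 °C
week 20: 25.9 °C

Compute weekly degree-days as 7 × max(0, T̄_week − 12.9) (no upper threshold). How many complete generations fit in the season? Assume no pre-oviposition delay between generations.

Weekly DD (7 × max(0, T̄ − 12.9)): 0.0, 21.7, 57.4, 35.0, 42.0, 78.4, 63.7, 73.5, 0.0, 47.6, 27.3, 84.7, 100.8, 58.1, 18.2, 101.5, 33.6, 84.0, 53.2, 91.0.
Season total = 1071.7 DD.
Complete generations = ⌊1071.7 / 292⌋ = 3.

3 generations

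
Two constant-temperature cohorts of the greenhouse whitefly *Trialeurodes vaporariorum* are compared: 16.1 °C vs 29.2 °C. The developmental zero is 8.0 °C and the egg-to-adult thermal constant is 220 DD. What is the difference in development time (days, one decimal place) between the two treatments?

16.8 days

At 16.1 °C: 220 / (16.1 − 8.0) = 220 / 8.1 = 27.160 d.
At 29.2 °C: 220 / (29.2 − 8.0) = 220 / 21.2 = 10.377 d.
Difference = |27.160 − 10.377| = 16.783 ≈ 16.8 days.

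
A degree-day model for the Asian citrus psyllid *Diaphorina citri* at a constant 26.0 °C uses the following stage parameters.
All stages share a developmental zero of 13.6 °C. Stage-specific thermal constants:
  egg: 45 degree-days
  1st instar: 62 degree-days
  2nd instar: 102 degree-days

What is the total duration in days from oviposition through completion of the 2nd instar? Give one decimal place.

16.9 days

Daily accumulation at 26.0 °C = 26.0 − 13.6 = 12.4 DD/day.
Total K = 45 + 62 + 102 = 209 DD.
Total duration = 209 / 12.4 = 16.855 ≈ 16.9 days.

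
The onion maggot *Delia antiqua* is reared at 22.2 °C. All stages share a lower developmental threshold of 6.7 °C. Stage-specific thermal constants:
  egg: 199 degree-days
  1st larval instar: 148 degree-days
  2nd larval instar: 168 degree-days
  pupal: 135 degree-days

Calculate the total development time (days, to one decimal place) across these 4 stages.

41.9 days

Daily accumulation at 22.2 °C = 22.2 − 6.7 = 15.5 DD/day.
Total K = 199 + 148 + 168 + 135 = 650 DD.
Total duration = 650 / 15.5 = 41.935 ≈ 41.9 days.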